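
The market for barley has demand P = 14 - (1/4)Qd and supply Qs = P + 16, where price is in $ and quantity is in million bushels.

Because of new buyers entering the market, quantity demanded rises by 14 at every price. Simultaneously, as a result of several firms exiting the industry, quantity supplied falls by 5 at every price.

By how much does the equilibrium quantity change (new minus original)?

-1.2

Initially, 56 - 4P = P + 16, so 40 = 5P and P = 8, Q = 24.
With the change applied: demand Qd = 70 - 4P, supply Qs = P + 11.
Clearing the new market: 70 - 4P = P + 11, so P = 11.8 and Q = 22.8.
ΔQ = 22.8 − 24 = -1.2.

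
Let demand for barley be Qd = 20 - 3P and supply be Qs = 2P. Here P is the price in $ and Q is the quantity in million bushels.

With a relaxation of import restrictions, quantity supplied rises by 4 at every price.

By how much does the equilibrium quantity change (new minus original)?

+2.4

Solve the original market: 20 - 3P = 2P, hence P = 4 and Q = 8.
The shock moves the curves to Qd = 20 - 3P and Qs = 2P + 4.
Equate the new curves: 20 - 3P = 2P + 4, giving 16 = 5P, P = 3.2, Q = 10.4.
ΔQ = 10.4 − 8 = +2.4.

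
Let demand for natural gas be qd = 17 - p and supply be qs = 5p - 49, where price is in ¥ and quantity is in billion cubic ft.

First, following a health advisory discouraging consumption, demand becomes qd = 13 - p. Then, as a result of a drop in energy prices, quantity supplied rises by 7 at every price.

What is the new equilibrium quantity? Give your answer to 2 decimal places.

3.83

Original equilibrium: 17 - p = 5p - 49 gives 66 = 6p, so p = 11 and q = 6.
The shock moves the curves to qd = 13 - p and qs = 5p - 42.
Clearing the new market: 13 - p = 5p - 42, so p = 55/6 ≈ 9.1667 and q = 23/6 ≈ 3.8333.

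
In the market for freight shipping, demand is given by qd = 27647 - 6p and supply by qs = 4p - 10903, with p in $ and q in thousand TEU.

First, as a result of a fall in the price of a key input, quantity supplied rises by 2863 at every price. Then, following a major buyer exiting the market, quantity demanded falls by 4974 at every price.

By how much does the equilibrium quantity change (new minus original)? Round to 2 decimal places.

-271.80

Initially, 27647 - 6p = 4p - 10903, so 38550 = 10p and p = 3855, q = 4517.
The new curves are qd = 22673 - 6p (demand) and qs = 4p - 8040 (supply).
New equilibrium: 22673 - 6p = 4p - 8040 ⇒ 30713 = 10p ⇒ p = 3071.3, q = 4245.2.
Δq = 4245.2 − 4517 = -271.80.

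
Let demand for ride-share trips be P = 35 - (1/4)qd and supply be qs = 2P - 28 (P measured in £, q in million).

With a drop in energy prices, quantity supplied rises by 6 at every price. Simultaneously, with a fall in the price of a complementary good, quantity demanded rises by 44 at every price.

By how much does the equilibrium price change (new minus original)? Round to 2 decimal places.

+6.33

Before the shock: 140 - 4P = 2P - 28 ⇒ 168 = 6P ⇒ P = 28, q = 28.
With the change applied: demand qd = 184 - 4P, supply qs = 2P - 22.
Setting them equal: 184 - 4P = 2P - 22 → 206 = 6P, so P = 103/3 ≈ 34.3333 and q = 140/3 ≈ 46.6667.
ΔP = 34.3333 − 28 = +6.33.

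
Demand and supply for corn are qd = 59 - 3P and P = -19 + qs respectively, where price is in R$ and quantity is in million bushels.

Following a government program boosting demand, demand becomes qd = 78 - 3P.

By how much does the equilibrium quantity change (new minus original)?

Before the shock: 59 - 3P = P + 19 ⇒ 40 = 4P ⇒ P = 10, q = 29.
With the change applied: demand qd = 78 - 3P, supply qs = P + 19.
New equilibrium: 78 - 3P = P + 19 ⇒ 59 = 4P ⇒ P = 14.75, q = 33.75.
Δq = 33.75 − 29 = +4.75.

+4.75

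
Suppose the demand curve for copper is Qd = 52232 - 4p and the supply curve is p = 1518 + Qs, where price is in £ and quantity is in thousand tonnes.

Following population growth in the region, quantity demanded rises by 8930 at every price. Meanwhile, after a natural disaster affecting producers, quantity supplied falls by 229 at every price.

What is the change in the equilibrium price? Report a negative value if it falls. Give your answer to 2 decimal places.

+1831.80

Solve the original market: 52232 - 4p = p - 1518, hence p = 10750 and Q = 9232.
After the shift, demand is Qd = 61162 - 4p and supply is Qs = p - 1747.
New equilibrium: 61162 - 4p = p - 1747 ⇒ 62909 = 5p ⇒ p = 12581.8, Q = 10834.8.
Δp = 12581.8 − 10750 = +1831.80.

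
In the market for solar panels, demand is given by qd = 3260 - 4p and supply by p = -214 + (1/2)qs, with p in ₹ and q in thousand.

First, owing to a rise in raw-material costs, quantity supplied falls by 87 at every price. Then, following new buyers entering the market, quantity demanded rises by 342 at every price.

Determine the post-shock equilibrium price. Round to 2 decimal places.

Solve the original market: 3260 - 4p = 2p + 428, hence p = 472 and q = 1372.
The new curves are qd = 3602 - 4p (demand) and qs = 2p + 341 (supply).
New equilibrium: 3602 - 4p = 2p + 341 ⇒ 3261 = 6p ⇒ p = 543.5, q = 1428.

543.50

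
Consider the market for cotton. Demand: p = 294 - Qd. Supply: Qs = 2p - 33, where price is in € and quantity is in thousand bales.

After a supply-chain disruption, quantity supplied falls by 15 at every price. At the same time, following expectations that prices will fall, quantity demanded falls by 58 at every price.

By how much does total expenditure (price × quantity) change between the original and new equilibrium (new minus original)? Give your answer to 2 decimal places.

-6785.44

Before the shock: 294 - p = 2p - 33 ⇒ 327 = 3p ⇒ p = 109, Q = 185.
The new curves are Qd = 236 - p (demand) and Qs = 2p - 48 (supply).
Setting them equal: 236 - p = 2p - 48 → 284 = 3p, so p = 284/3 ≈ 94.6667 and Q = 424/3 ≈ 141.3333.
Expenditure moves from 109×185 = 20165 to 94.6667×141.3333 = 13379.5556; change = -6785.44.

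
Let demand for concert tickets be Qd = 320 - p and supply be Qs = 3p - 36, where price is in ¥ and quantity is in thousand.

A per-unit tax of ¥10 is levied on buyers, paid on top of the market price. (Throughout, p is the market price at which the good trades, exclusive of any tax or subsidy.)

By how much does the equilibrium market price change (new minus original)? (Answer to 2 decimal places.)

-2.50

Initially, 320 - p = 3p - 36, so 356 = 4p and p = 89, Q = 231.
Since buyers pay the price plus the tax, the effective demand curve becomes Qd = 310 - p.
New equilibrium: 310 - p = 3p - 36 ⇒ 346 = 4p ⇒ p = 86.5, Q = 223.5.
Δp = 86.5 − 89 = -2.50.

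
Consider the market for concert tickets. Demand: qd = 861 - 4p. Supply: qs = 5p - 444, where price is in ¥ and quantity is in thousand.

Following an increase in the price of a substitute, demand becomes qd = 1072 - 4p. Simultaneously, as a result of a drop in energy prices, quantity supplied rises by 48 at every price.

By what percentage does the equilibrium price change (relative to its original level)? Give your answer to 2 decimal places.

+12.49

Initially, 861 - 4p = 5p - 444, so 1305 = 9p and p = 145, q = 281.
With the change applied: demand qd = 1072 - 4p, supply qs = 5p - 396.
Equate the new curves: 1072 - 4p = 5p - 396, giving 1468 = 9p, p = 1468/9 ≈ 163.1111, q = 3776/9 ≈ 419.5556.
%Δp = (163.1111 − 145) / 145 × 100 = +12.49%.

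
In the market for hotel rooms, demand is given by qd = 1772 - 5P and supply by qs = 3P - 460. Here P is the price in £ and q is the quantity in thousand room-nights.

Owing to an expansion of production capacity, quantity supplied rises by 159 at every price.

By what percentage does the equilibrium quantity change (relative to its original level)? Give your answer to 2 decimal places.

Solve the original market: 1772 - 5P = 3P - 460, hence P = 279 and q = 377.
With the change applied: demand qd = 1772 - 5P, supply qs = 3P - 301.
Equate the new curves: 1772 - 5P = 3P - 301, giving 2073 = 8P, P = 259.125, q = 476.375.
%Δq = (476.375 − 377) / 377 × 100 = +26.36%.

+26.36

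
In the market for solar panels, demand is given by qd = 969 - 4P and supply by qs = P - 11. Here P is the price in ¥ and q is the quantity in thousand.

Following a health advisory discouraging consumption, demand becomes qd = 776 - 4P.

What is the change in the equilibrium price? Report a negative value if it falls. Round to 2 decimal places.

Before the shock: 969 - 4P = P - 11 ⇒ 980 = 5P ⇒ P = 196, q = 185.
With the change applied: demand qd = 776 - 4P, supply qs = P - 11.
New equilibrium: 776 - 4P = P - 11 ⇒ 787 = 5P ⇒ P = 157.4, q = 146.4.
ΔP = 157.4 − 196 = -38.60.

-38.60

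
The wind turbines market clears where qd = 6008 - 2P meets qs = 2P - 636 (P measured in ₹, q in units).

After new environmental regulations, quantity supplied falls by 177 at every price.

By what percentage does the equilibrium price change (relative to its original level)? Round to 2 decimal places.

Original equilibrium: 6008 - 2P = 2P - 636 gives 6644 = 4P, so P = 1661 and q = 2686.
The new curves are qd = 6008 - 2P (demand) and qs = 2P - 813 (supply).
Clearing the new market: 6008 - 2P = 2P - 813, so P = 1705.25 and q = 2597.5.
%ΔP = (1705.25 − 1661) / 1661 × 100 = +2.66%.

+2.66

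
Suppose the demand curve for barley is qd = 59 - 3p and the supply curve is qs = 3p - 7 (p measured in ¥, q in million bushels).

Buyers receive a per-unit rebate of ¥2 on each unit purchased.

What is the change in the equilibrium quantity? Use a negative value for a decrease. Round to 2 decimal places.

Original equilibrium: 59 - 3p = 3p - 7 gives 66 = 6p, so p = 11 and q = 26.
Since buyers' out-of-pocket price is the market price minus the rebate, the effective demand curve becomes qd = 65 - 3p.
Setting them equal: 65 - 3p = 3p - 7 → 72 = 6p, so p = 12 and q = 29.
Δq = 29 − 26 = +3.00.

+3.00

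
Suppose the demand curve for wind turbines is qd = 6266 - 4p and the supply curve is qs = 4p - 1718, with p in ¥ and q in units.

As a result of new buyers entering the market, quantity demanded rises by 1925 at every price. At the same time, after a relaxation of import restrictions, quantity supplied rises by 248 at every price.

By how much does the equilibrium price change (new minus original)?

Initially, 6266 - 4p = 4p - 1718, so 7984 = 8p and p = 998, q = 2274.
The new curves are qd = 8191 - 4p (demand) and qs = 4p - 1470 (supply).
Setting them equal: 8191 - 4p = 4p - 1470 → 9661 = 8p, so p = 1207.625 and q = 3360.5.
Δp = 1207.625 − 998 = +209.625.

+209.625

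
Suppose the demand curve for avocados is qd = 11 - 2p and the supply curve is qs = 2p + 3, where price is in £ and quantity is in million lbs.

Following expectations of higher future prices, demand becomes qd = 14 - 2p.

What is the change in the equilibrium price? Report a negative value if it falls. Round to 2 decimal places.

Solve the original market: 11 - 2p = 2p + 3, hence p = 2 and q = 7.
The new curves are qd = 14 - 2p (demand) and qs = 2p + 3 (supply).
Equate the new curves: 14 - 2p = 2p + 3, giving 11 = 4p, p = 2.75, q = 8.5.
Δp = 2.75 − 2 = +0.75.

+0.75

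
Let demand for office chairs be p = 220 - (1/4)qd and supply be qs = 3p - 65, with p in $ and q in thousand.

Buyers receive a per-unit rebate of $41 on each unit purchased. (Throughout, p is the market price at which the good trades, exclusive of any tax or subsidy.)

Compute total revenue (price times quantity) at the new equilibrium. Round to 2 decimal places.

65000.98

Original equilibrium: 880 - 4p = 3p - 65 gives 945 = 7p, so p = 135 and q = 340.
Since buyers' out-of-pocket price is the market price minus the rebate, the effective demand curve becomes qd = 1044 - 4p.
Equate the new curves: 1044 - 4p = 3p - 65, giving 1109 = 7p, p = 1109/7 ≈ 158.4286, q = 2872/7 ≈ 410.2857.
New expenditure = 158.4286 × 410.2857 = 65000.98.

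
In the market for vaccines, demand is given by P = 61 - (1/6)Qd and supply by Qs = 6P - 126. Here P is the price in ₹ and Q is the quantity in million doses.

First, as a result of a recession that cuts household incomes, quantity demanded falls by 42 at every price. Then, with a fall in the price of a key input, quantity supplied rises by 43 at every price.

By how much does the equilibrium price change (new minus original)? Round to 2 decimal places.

Solve the original market: 366 - 6P = 6P - 126, hence P = 41 and Q = 120.
The shock moves the curves to Qd = 324 - 6P and Qs = 6P - 83.
New equilibrium: 324 - 6P = 6P - 83 ⇒ 407 = 12P ⇒ P = 407/12 ≈ 33.9167, Q = 120.5.
ΔP = 33.9167 − 41 = -7.08.

-7.08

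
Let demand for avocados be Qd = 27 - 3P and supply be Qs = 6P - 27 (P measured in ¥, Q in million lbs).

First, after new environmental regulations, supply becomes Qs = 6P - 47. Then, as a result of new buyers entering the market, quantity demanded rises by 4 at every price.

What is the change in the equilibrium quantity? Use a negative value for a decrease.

Original equilibrium: 27 - 3P = 6P - 27 gives 54 = 9P, so P = 6 and Q = 9.
The new curves are Qd = 31 - 3P (demand) and Qs = 6P - 47 (supply).
New equilibrium: 31 - 3P = 6P - 47 ⇒ 78 = 9P ⇒ P = 26/3 ≈ 8.6667, Q = 5.
ΔQ = 5 − 9 = -4.

-4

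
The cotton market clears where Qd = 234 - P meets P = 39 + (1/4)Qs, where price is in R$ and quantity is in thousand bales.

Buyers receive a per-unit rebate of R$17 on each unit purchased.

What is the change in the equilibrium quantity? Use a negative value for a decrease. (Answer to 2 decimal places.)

Original equilibrium: 234 - P = 4P - 156 gives 390 = 5P, so P = 78 and Q = 156.
Since buyers' out-of-pocket price is the market price minus the rebate, the effective demand curve becomes Qd = 251 - P.
New equilibrium: 251 - P = 4P - 156 ⇒ 407 = 5P ⇒ P = 81.4, Q = 169.6.
ΔQ = 169.6 − 156 = +13.60.

+13.60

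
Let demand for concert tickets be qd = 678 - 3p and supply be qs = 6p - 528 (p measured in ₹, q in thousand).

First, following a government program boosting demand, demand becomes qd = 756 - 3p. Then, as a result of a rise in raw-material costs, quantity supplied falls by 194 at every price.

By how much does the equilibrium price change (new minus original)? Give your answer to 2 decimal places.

Solve the original market: 678 - 3p = 6p - 528, hence p = 134 and q = 276.
With the change applied: demand qd = 756 - 3p, supply qs = 6p - 722.
New equilibrium: 756 - 3p = 6p - 722 ⇒ 1478 = 9p ⇒ p = 1478/9 ≈ 164.2222, q = 790/3 ≈ 263.3333.
Δp = 164.2222 − 134 = +30.22.

+30.22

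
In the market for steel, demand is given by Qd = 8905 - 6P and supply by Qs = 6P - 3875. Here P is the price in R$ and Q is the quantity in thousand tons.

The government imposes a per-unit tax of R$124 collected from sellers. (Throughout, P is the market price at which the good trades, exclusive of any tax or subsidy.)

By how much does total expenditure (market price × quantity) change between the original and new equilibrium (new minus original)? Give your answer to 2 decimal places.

-263314.00

Initially, 8905 - 6P = 6P - 3875, so 12780 = 12P and P = 1065, Q = 2515.
Since sellers keep the price net of the tax, the effective supply curve becomes Qs = 6P - 4619.
Clearing the new market: 8905 - 6P = 6P - 4619, so P = 1127 and Q = 2143.
Expenditure moves from 1065×2515 = 2678475 to 1127×2143 = 2415161; change = -263314.00.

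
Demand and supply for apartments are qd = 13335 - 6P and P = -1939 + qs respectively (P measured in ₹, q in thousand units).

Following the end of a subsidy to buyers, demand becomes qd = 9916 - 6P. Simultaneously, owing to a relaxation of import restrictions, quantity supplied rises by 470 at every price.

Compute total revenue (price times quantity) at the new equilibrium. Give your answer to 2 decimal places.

3733583.47

Solve the original market: 13335 - 6P = P + 1939, hence P = 1628 and q = 3567.
After the shift, demand is qd = 9916 - 6P and supply is qs = P + 2409.
Setting them equal: 9916 - 6P = P + 2409 → 7507 = 7P, so P = 7507/7 ≈ 1072.4286 and q = 24370/7 ≈ 3481.4286.
New expenditure = 1072.4286 × 3481.4286 = 3733583.47.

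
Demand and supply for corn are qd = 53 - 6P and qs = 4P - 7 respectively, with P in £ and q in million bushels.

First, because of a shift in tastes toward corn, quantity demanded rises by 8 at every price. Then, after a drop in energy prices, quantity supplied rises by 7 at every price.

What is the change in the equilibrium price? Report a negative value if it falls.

Initially, 53 - 6P = 4P - 7, so 60 = 10P and P = 6, q = 17.
The new curves are qd = 61 - 6P (demand) and qs = 4P (supply).
New equilibrium: 61 - 6P = 4P ⇒ 61 = 10P ⇒ P = 6.1, q = 24.4.
ΔP = 6.1 − 6 = +0.1.

+0.1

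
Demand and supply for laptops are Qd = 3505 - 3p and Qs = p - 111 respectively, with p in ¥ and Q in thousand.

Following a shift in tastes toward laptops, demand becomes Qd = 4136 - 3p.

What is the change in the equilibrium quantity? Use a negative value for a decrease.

+157.75

Solve the original market: 3505 - 3p = p - 111, hence p = 904 and Q = 793.
The shock moves the curves to Qd = 4136 - 3p and Qs = p - 111.
New equilibrium: 4136 - 3p = p - 111 ⇒ 4247 = 4p ⇒ p = 1061.75, Q = 950.75.
ΔQ = 950.75 − 793 = +157.75.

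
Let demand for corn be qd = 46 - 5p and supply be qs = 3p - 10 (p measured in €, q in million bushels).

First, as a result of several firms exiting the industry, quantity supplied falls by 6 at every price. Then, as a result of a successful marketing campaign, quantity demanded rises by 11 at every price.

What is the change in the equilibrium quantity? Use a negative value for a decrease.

Solve the original market: 46 - 5p = 3p - 10, hence p = 7 and q = 11.
With the change applied: demand qd = 57 - 5p, supply qs = 3p - 16.
Clearing the new market: 57 - 5p = 3p - 16, so p = 9.125 and q = 11.375.
Δq = 11.375 − 11 = +0.375.

+0.375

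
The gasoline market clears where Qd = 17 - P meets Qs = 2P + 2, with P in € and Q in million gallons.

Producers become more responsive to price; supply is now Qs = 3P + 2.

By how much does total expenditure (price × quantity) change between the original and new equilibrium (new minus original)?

Solve the original market: 17 - P = 2P + 2, hence P = 5 and Q = 12.
With the change applied: demand Qd = 17 - P, supply Qs = 3P + 2.
Equate the new curves: 17 - P = 3P + 2, giving 15 = 4P, P = 3.75, Q = 13.25.
Expenditure moves from 5×12 = 60 to 3.75×13.25 = 49.6875; change = -10.3125.

-10.3125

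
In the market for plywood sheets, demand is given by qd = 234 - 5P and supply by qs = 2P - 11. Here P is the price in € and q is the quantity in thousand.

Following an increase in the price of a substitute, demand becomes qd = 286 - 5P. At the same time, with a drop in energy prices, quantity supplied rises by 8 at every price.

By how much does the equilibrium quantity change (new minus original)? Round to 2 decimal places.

+20.57

Initially, 234 - 5P = 2P - 11, so 245 = 7P and P = 35, q = 59.
After the shift, demand is qd = 286 - 5P and supply is qs = 2P - 3.
New equilibrium: 286 - 5P = 2P - 3 ⇒ 289 = 7P ⇒ P = 289/7 ≈ 41.2857, q = 557/7 ≈ 79.5714.
Δq = 79.5714 − 59 = +20.57.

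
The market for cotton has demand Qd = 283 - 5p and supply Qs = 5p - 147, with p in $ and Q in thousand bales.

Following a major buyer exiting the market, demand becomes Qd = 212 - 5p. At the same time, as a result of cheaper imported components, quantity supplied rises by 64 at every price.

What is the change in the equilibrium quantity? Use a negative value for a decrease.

Original equilibrium: 283 - 5p = 5p - 147 gives 430 = 10p, so p = 43 and Q = 68.
After the shift, demand is Qd = 212 - 5p and supply is Qs = 5p - 83.
Setting them equal: 212 - 5p = 5p - 83 → 295 = 10p, so p = 29.5 and Q = 64.5.
ΔQ = 64.5 − 68 = -3.5.

-3.5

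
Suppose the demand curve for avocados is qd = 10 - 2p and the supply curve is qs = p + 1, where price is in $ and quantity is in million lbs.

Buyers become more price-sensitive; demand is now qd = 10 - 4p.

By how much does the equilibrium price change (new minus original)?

Initially, 10 - 2p = p + 1, so 9 = 3p and p = 3, q = 4.
The shock moves the curves to qd = 10 - 4p and qs = p + 1.
New equilibrium: 10 - 4p = p + 1 ⇒ 9 = 5p ⇒ p = 1.8, q = 2.8.
Δp = 1.8 − 3 = -1.2.

-1.2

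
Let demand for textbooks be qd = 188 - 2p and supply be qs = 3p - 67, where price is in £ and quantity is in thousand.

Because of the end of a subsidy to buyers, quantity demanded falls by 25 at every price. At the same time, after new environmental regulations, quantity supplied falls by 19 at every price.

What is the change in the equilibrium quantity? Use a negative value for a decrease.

Before the shock: 188 - 2p = 3p - 67 ⇒ 255 = 5p ⇒ p = 51, q = 86.
After the shift, demand is qd = 163 - 2p and supply is qs = 3p - 86.
Clearing the new market: 163 - 2p = 3p - 86, so p = 49.8 and q = 63.4.
Δq = 63.4 − 86 = -22.6.

-22.6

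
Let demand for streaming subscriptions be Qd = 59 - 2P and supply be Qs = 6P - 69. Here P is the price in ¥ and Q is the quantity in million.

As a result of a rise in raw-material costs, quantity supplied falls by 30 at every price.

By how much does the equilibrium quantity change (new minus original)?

-7.5

Solve the original market: 59 - 2P = 6P - 69, hence P = 16 and Q = 27.
The shock moves the curves to Qd = 59 - 2P and Qs = 6P - 99.
Clearing the new market: 59 - 2P = 6P - 99, so P = 19.75 and Q = 19.5.
ΔQ = 19.5 − 27 = -7.5.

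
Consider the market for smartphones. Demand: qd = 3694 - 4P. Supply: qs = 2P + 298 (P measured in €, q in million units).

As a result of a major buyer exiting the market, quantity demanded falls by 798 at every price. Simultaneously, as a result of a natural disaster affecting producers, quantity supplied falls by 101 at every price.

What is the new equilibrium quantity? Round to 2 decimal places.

1096.67

Before the shock: 3694 - 4P = 2P + 298 ⇒ 3396 = 6P ⇒ P = 566, q = 1430.
The new curves are qd = 2896 - 4P (demand) and qs = 2P + 197 (supply).
Equate the new curves: 2896 - 4P = 2P + 197, giving 2699 = 6P, P = 2699/6 ≈ 449.8333, q = 3290/3 ≈ 1096.6667.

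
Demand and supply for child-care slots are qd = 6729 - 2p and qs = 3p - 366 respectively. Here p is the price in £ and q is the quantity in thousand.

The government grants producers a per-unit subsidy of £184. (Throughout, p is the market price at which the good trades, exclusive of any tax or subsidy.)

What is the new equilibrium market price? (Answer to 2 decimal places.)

Original equilibrium: 6729 - 2p = 3p - 366 gives 7095 = 5p, so p = 1419 and q = 3891.
Since sellers receive the price plus the subsidy, the effective supply curve becomes qs = 3p + 186.
Setting them equal: 6729 - 2p = 3p + 186 → 6543 = 5p, so p = 1308.6 and q = 4111.8.

1308.60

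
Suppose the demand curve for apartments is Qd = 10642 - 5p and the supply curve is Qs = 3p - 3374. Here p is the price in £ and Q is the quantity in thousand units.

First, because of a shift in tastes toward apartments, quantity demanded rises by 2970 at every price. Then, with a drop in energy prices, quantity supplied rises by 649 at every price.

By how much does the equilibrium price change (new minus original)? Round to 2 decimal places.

+290.13

Original equilibrium: 10642 - 5p = 3p - 3374 gives 14016 = 8p, so p = 1752 and Q = 1882.
After the shift, demand is Qd = 13612 - 5p and supply is Qs = 3p - 2725.
Clearing the new market: 13612 - 5p = 3p - 2725, so p = 2042.125 and Q = 3401.375.
Δp = 2042.125 − 1752 = +290.13.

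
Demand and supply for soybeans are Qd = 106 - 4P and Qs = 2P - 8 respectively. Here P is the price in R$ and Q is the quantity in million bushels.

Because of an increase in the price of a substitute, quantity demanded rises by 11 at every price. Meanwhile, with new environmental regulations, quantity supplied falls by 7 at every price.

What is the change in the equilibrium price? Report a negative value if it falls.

Solve the original market: 106 - 4P = 2P - 8, hence P = 19 and Q = 30.
With the change applied: demand Qd = 117 - 4P, supply Qs = 2P - 15.
Clearing the new market: 117 - 4P = 2P - 15, so P = 22 and Q = 29.
ΔP = 22 − 19 = +3.

+3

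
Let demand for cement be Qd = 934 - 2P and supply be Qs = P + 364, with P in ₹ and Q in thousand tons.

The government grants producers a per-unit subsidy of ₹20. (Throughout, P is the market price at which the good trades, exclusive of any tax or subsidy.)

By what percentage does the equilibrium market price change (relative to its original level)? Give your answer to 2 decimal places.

Before the shock: 934 - 2P = P + 364 ⇒ 570 = 3P ⇒ P = 190, Q = 554.
Since sellers receive the price plus the subsidy, the effective supply curve becomes Qs = P + 384.
Setting them equal: 934 - 2P = P + 384 → 550 = 3P, so P = 550/3 ≈ 183.3333 and Q = 1702/3 ≈ 567.3333.
%ΔP = (183.3333 − 190) / 190 × 100 = -3.51%.

-3.51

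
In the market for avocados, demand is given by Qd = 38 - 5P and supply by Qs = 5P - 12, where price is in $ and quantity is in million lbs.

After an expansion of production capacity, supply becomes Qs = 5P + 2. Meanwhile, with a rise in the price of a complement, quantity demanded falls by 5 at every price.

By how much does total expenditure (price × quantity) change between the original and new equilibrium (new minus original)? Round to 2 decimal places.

Solve the original market: 38 - 5P = 5P - 12, hence P = 5 and Q = 13.
With the change applied: demand Qd = 33 - 5P, supply Qs = 5P + 2.
New equilibrium: 33 - 5P = 5P + 2 ⇒ 31 = 10P ⇒ P = 3.1, Q = 17.5.
Expenditure moves from 5×13 = 65 to 3.1×17.5 = 54.25; change = -10.75.

-10.75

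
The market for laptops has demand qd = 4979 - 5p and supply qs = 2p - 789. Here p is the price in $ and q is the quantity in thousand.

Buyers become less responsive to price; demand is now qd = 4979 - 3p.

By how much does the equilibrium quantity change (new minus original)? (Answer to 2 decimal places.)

Original equilibrium: 4979 - 5p = 2p - 789 gives 5768 = 7p, so p = 824 and q = 859.
With the change applied: demand qd = 4979 - 3p, supply qs = 2p - 789.
New equilibrium: 4979 - 3p = 2p - 789 ⇒ 5768 = 5p ⇒ p = 1153.6, q = 1518.2.
Δq = 1518.2 − 859 = +659.20.

+659.20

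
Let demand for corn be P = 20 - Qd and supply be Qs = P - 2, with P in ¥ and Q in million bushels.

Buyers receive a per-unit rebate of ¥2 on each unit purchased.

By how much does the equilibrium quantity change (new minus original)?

+1

Initially, 20 - P = P - 2, so 22 = 2P and P = 11, Q = 9.
Since buyers' out-of-pocket price is the market price minus the rebate, the effective demand curve becomes Qd = 22 - P.
Setting them equal: 22 - P = P - 2 → 24 = 2P, so P = 12 and Q = 10.
ΔQ = 10 − 9 = +1.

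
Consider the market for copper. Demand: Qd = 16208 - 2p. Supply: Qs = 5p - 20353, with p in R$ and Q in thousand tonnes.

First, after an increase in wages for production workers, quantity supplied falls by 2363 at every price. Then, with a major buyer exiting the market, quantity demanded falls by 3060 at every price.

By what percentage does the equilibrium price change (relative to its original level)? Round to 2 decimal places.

Original equilibrium: 16208 - 2p = 5p - 20353 gives 36561 = 7p, so p = 5223 and Q = 5762.
The new curves are Qd = 13148 - 2p (demand) and Qs = 5p - 22716 (supply).
Setting them equal: 13148 - 2p = 5p - 22716 → 35864 = 7p, so p = 35864/7 ≈ 5123.4286 and Q = 20308/7 ≈ 2901.1429.
%Δp = (5123.4286 − 5223) / 5223 × 100 = -1.91%.

-1.91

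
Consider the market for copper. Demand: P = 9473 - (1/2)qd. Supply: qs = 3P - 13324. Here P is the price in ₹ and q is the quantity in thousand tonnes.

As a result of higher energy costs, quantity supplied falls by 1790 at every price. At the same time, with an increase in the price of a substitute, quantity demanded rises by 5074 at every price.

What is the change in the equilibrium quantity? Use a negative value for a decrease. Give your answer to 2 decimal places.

Solve the original market: 18946 - 2P = 3P - 13324, hence P = 6454 and q = 6038.
The shock moves the curves to qd = 24020 - 2P and qs = 3P - 15114.
New equilibrium: 24020 - 2P = 3P - 15114 ⇒ 39134 = 5P ⇒ P = 7826.8, q = 8366.4.
Δq = 8366.4 − 6038 = +2328.40.

+2328.40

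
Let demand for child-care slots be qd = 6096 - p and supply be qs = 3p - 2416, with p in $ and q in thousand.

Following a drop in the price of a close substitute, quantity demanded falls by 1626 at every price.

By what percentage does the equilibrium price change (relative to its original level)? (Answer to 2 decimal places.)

-19.10

Initially, 6096 - p = 3p - 2416, so 8512 = 4p and p = 2128, q = 3968.
The new curves are qd = 4470 - p (demand) and qs = 3p - 2416 (supply).
New equilibrium: 4470 - p = 3p - 2416 ⇒ 6886 = 4p ⇒ p = 1721.5, q = 2748.5.
%Δp = (1721.5 − 2128) / 2128 × 100 = -19.10%.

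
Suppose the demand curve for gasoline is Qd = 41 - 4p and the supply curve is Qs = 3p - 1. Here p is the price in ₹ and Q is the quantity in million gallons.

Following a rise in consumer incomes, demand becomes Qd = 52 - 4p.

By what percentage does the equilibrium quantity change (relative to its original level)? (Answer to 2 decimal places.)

Original equilibrium: 41 - 4p = 3p - 1 gives 42 = 7p, so p = 6 and Q = 17.
After the shift, demand is Qd = 52 - 4p and supply is Qs = 3p - 1.
Clearing the new market: 52 - 4p = 3p - 1, so p = 53/7 ≈ 7.5714 and Q = 152/7 ≈ 21.7143.
%ΔQ = (21.7143 − 17) / 17 × 100 = +27.73%.

+27.73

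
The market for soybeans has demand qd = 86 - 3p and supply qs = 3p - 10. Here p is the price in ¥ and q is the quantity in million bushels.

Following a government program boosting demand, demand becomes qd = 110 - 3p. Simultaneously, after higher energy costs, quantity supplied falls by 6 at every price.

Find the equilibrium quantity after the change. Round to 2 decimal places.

47.00

Before the shock: 86 - 3p = 3p - 10 ⇒ 96 = 6p ⇒ p = 16, q = 38.
After the shift, demand is qd = 110 - 3p and supply is qs = 3p - 16.
Setting them equal: 110 - 3p = 3p - 16 → 126 = 6p, so p = 21 and q = 47.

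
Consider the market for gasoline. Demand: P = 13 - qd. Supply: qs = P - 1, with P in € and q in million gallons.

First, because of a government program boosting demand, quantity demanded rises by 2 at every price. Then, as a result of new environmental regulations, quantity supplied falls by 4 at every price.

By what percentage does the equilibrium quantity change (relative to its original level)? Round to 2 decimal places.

Before the shock: 13 - P = P - 1 ⇒ 14 = 2P ⇒ P = 7, q = 6.
With the change applied: demand qd = 15 - P, supply qs = P - 5.
New equilibrium: 15 - P = P - 5 ⇒ 20 = 2P ⇒ P = 10, q = 5.
%Δq = (5 − 6) / 6 × 100 = -16.67%.

-16.67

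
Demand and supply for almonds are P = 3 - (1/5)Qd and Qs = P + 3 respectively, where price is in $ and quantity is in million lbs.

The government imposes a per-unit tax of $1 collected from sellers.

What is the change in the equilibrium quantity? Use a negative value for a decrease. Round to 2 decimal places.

Original equilibrium: 15 - 5P = P + 3 gives 12 = 6P, so P = 2 and Q = 5.
Since sellers keep the price net of the tax, the effective supply curve becomes Qs = P + 2.
Setting them equal: 15 - 5P = P + 2 → 13 = 6P, so P = 13/6 ≈ 2.1667 and Q = 25/6 ≈ 4.1667.
ΔQ = 4.1667 − 5 = -0.83.

-0.83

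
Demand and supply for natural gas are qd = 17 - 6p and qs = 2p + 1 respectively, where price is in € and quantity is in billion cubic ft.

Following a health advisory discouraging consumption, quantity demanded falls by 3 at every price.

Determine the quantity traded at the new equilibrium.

Initially, 17 - 6p = 2p + 1, so 16 = 8p and p = 2, q = 5.
With the change applied: demand qd = 14 - 6p, supply qs = 2p + 1.
New equilibrium: 14 - 6p = 2p + 1 ⇒ 13 = 8p ⇒ p = 1.625, q = 4.25.

4.25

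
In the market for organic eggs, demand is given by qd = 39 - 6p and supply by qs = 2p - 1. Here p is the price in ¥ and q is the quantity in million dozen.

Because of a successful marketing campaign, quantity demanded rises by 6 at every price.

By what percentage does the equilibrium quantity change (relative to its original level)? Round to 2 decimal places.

Before the shock: 39 - 6p = 2p - 1 ⇒ 40 = 8p ⇒ p = 5, q = 9.
After the shift, demand is qd = 45 - 6p and supply is qs = 2p - 1.
Setting them equal: 45 - 6p = 2p - 1 → 46 = 8p, so p = 5.75 and q = 10.5.
%Δq = (10.5 − 9) / 9 × 100 = +16.67%.

+16.67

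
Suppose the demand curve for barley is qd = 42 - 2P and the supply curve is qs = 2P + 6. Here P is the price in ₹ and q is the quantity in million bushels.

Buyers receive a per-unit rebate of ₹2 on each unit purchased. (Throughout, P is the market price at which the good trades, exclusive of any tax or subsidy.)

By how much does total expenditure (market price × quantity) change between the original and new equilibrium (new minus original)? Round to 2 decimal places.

Initially, 42 - 2P = 2P + 6, so 36 = 4P and P = 9, q = 24.
Since buyers' out-of-pocket price is the market price minus the rebate, the effective demand curve becomes qd = 46 - 2P.
New equilibrium: 46 - 2P = 2P + 6 ⇒ 40 = 4P ⇒ P = 10, q = 26.
Expenditure moves from 9×24 = 216 to 10×26 = 260; change = +44.00.

+44.00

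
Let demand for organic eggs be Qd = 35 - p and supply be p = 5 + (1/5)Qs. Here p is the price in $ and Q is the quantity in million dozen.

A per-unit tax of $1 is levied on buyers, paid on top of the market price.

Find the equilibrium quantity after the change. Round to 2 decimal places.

Initially, 35 - p = 5p - 25, so 60 = 6p and p = 10, Q = 25.
Since buyers pay the price plus the tax, the effective demand curve becomes Qd = 34 - p.
Clearing the new market: 34 - p = 5p - 25, so p = 59/6 ≈ 9.8333 and Q = 145/6 ≈ 24.1667.

24.17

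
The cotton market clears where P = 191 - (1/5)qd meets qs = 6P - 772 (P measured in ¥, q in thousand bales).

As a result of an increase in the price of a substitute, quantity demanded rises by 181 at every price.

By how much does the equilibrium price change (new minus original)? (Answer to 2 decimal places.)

Original equilibrium: 955 - 5P = 6P - 772 gives 1727 = 11P, so P = 157 and q = 170.
The shock moves the curves to qd = 1136 - 5P and qs = 6P - 772.
Equate the new curves: 1136 - 5P = 6P - 772, giving 1908 = 11P, P = 1908/11 ≈ 173.4545, q = 2956/11 ≈ 268.7273.
ΔP = 173.4545 − 157 = +16.45.

+16.45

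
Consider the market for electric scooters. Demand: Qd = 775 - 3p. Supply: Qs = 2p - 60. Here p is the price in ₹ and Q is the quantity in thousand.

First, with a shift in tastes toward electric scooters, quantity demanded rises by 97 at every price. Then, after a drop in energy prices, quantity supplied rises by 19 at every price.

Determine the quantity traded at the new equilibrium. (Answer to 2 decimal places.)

Original equilibrium: 775 - 3p = 2p - 60 gives 835 = 5p, so p = 167 and Q = 274.
After the shift, demand is Qd = 872 - 3p and supply is Qs = 2p - 41.
New equilibrium: 872 - 3p = 2p - 41 ⇒ 913 = 5p ⇒ p = 182.6, Q = 324.2.

324.20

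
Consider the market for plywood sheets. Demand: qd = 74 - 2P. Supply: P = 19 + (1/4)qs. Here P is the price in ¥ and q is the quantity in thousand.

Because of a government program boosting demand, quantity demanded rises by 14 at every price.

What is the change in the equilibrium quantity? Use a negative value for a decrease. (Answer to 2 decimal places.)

Original equilibrium: 74 - 2P = 4P - 76 gives 150 = 6P, so P = 25 and q = 24.
The new curves are qd = 88 - 2P (demand) and qs = 4P - 76 (supply).
Setting them equal: 88 - 2P = 4P - 76 → 164 = 6P, so P = 82/3 ≈ 27.3333 and q = 100/3 ≈ 33.3333.
Δq = 33.3333 − 24 = +9.33.

+9.33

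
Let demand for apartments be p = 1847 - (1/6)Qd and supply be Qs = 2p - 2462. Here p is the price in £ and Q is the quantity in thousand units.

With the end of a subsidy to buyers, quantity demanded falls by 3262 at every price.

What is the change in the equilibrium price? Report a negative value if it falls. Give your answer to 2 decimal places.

Solve the original market: 11082 - 6p = 2p - 2462, hence p = 1693 and Q = 924.
The shock moves the curves to Qd = 7820 - 6p and Qs = 2p - 2462.
Equate the new curves: 7820 - 6p = 2p - 2462, giving 10282 = 8p, p = 1285.25, Q = 108.5.
Δp = 1285.25 − 1693 = -407.75.

-407.75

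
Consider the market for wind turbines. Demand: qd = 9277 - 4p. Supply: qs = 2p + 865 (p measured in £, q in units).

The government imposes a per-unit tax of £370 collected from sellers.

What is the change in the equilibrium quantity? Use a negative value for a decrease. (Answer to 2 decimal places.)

-493.33

Before the shock: 9277 - 4p = 2p + 865 ⇒ 8412 = 6p ⇒ p = 1402, q = 3669.
Since sellers keep the price net of the tax, the effective supply curve becomes qs = 2p + 125.
New equilibrium: 9277 - 4p = 2p + 125 ⇒ 9152 = 6p ⇒ p = 4576/3 ≈ 1525.3333, q = 9527/3 ≈ 3175.6667.
Δq = 3175.6667 − 3669 = -493.33.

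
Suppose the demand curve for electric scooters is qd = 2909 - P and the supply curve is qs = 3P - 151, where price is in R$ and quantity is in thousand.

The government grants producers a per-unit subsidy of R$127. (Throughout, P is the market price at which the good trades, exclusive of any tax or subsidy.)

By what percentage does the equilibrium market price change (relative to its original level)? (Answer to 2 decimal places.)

-12.45

Initially, 2909 - P = 3P - 151, so 3060 = 4P and P = 765, q = 2144.
Since sellers receive the price plus the subsidy, the effective supply curve becomes qs = 3P + 230.
Setting them equal: 2909 - P = 3P + 230 → 2679 = 4P, so P = 669.75 and q = 2239.25.
%ΔP = (669.75 − 765) / 765 × 100 = -12.45%.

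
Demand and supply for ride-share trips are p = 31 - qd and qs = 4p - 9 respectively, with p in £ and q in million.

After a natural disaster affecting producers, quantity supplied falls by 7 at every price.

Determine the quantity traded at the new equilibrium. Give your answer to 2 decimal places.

Before the shock: 31 - p = 4p - 9 ⇒ 40 = 5p ⇒ p = 8, q = 23.
With the change applied: demand qd = 31 - p, supply qs = 4p - 16.
New equilibrium: 31 - p = 4p - 16 ⇒ 47 = 5p ⇒ p = 9.4, q = 21.6.

21.60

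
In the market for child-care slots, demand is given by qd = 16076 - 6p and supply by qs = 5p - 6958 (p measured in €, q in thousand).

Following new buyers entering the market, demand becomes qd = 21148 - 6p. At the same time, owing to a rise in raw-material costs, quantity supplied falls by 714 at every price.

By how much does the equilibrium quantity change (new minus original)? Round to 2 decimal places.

+1916.00

Before the shock: 16076 - 6p = 5p - 6958 ⇒ 23034 = 11p ⇒ p = 2094, q = 3512.
The new curves are qd = 21148 - 6p (demand) and qs = 5p - 7672 (supply).
New equilibrium: 21148 - 6p = 5p - 7672 ⇒ 28820 = 11p ⇒ p = 2620, q = 5428.
Δq = 5428 − 3512 = +1916.00.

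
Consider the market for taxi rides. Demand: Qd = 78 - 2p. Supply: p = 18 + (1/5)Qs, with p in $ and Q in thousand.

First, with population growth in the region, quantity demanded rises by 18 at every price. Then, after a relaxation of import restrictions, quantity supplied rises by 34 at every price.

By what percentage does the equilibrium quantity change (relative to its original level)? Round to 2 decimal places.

Before the shock: 78 - 2p = 5p - 90 ⇒ 168 = 7p ⇒ p = 24, Q = 30.
The new curves are Qd = 96 - 2p (demand) and Qs = 5p - 56 (supply).
Clearing the new market: 96 - 2p = 5p - 56, so p = 152/7 ≈ 21.7143 and Q = 368/7 ≈ 52.5714.
%ΔQ = (52.5714 − 30) / 30 × 100 = +75.24%.

+75.24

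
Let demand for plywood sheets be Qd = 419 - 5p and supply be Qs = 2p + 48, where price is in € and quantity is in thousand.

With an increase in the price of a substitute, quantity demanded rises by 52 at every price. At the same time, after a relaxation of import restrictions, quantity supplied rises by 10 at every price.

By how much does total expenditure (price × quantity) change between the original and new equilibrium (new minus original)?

+2222

Initially, 419 - 5p = 2p + 48, so 371 = 7p and p = 53, Q = 154.
With the change applied: demand Qd = 471 - 5p, supply Qs = 2p + 58.
Setting them equal: 471 - 5p = 2p + 58 → 413 = 7p, so p = 59 and Q = 176.
Expenditure moves from 53×154 = 8162 to 59×176 = 10384; change = +2222.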